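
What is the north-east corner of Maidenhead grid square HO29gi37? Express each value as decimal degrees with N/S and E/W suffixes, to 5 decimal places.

Field H=7, O=14: +7·20° lon, +14·10° lat → SW at lon -40°, lat 50°.
Square 2, 9: +2·2° lon, +9·1° lat → SW at lon -36°, lat 59°.
Subsquare g=6, i=8: +6·0.0833333° lon, +8·0.0416667° lat → SW at lon -35.5°, lat 59.3333°.
Extended square 3, 7: +3·0.00833333° lon, +7·0.00416667° lat → SW at lon -35.475°, lat 59.3625°.
Cell spans 0.00833333° lon × 0.00416667° lat. NE corner is SW corner plus one full cell.
latitude 59.36667° N, longitude 35.46667° W.

59.36667° N, 35.46667° W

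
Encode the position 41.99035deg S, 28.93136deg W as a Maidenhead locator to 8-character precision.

Shift to the Maidenhead origin (180°W, 90°S): lon 151.06864, lat 48.00965.
Field: 151.06864/20 → 7 → H, 48.00965/10 → 4 → E; chars HE.
Square: 11.06864/2 → 5, 8.00965/1 → 8; chars 58.
Subsquare: 1.06864/0.0833333 → 12 → m, 0.00965/0.0416667 → 0 → a; chars ma.
Extended square: 0.06864/0.00833333 → 8, 0.00965/0.00416667 → 2; chars 82.

HE58ma82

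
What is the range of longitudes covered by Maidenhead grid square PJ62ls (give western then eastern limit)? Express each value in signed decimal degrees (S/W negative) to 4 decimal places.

132.9167, 133.0000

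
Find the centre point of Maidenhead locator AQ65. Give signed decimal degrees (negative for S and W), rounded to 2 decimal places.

75.50, -167.00

Field A=0, Q=16: +0·20° lon, +16·10° lat → SW at lon -180°, lat 70°.
Square 6, 5: +6·2° lon, +5·1° lat → SW at lon -168°, lat 75°.
Cell spans 2° lon × 1° lat. Centre is SW corner plus half of each.
latitude 75.50, longitude -167.00.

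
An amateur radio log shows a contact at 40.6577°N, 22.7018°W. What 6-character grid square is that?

Add 180° to longitude and 90° to latitude: 157.2982, 130.6577.
Field: 157.2982/20 → 7 → H, 130.6577/10 → 13 → N; chars HN.
Square: 17.2982/2 → 8, 0.6577/1 → 0; chars 80.
Subsquare: 1.2982/0.0833333 → 15 → p, 0.6577/0.0416667 → 15 → p; chars pp.

HN80pp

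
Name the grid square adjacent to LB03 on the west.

KB93

Longitude square 0; −1 → -1, wraps to 9, carry into field.
Longitude field L = 11; −1 → 10 = K.
The latitude characters are unchanged.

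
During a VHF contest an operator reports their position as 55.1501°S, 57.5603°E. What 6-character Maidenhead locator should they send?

Shift to the Maidenhead origin (180°W, 90°S): lon 237.5603, lat 34.8499.
Field (20°×10°, letters A–R): 237.5603/20 → 11 → L, 34.8499/10 → 3 → D; chars LD.
Square (2°×1°, digits 0–9): 17.5603/2 → 8, 4.8499/1 → 4; chars 84.
Subsquare (5′×2.5′, letters a–x): 1.5603/0.0833333 → 18 → s, 0.8499/0.0416667 → 20 → u; chars su.

LD84su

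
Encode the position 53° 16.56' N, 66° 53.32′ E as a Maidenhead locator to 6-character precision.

MO33kg

Offset from 180°W / 90°S: lon 246.8887°, lat 143.2760°.
Field (20°×10°, letters A–R): 246.8887/20 → 12 → M, 143.2760/10 → 14 → O; chars MO.
Square (2°×1°, digits 0–9): 6.8887/2 → 3, 3.2760/1 → 3; chars 33.
Subsquare (5′×2.5′, letters a–x): 0.8887/0.0833333 → 10 → k, 0.2760/0.0416667 → 6 → g; chars kg.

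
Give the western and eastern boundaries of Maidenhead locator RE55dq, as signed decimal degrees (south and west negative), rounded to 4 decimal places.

Field R=17, E=4: +17·20° lon, +4·10° lat → SW at lon 160°, lat -50°.
Square 5, 5: +5·2° lon, +5·1° lat → SW at lon 170°, lat -45°.
Subsquare d=3, q=16: +3·0.0833333° lon, +16·0.0416667° lat → SW at lon 170.25°, lat -44.3333°.
Cell spans 0.0833333° lon × 0.0416667° lat.
west 170.2500, east 170.3333.

170.2500, 170.3333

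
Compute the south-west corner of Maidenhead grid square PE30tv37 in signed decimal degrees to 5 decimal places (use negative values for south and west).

Field P=15, E=4: +15·20° lon, +4·10° lat → SW at lon 120°, lat -50°.
Square 3, 0: +3·2° lon, +0·1° lat → SW at lon 126°, lat -50°.
Subsquare t=19, v=21: +19·0.0833333° lon, +21·0.0416667° lat → SW at lon 127.583°, lat -49.125°.
Extended square 3, 7: +3·0.00833333° lon, +7·0.00416667° lat → SW at lon 127.608°, lat -49.0958°.
latitude -49.09583, longitude 127.60833.

-49.09583, 127.60833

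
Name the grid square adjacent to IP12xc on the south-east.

IP22ab

Longitude subsquare x = 23; +1 → 24, wraps to 0 = a, carry into square.
Longitude square 1; +1 → 2.
Latitude subsquare c = 2; −1 → 1 = b.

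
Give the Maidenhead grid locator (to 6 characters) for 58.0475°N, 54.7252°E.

LO78ib

Offset from 180°W / 90°S: lon 234.7252°, lat 148.0475°.
Field (20°×10°, letters A–R): lon ⌊234.7252/20⌋ = 11 → L; lat ⌊148.0475/10⌋ = 14 → O.
Square (2°×1°, digits 0–9): lon ⌊14.7252/2⌋ = 7; lat ⌊8.0475/1⌋ = 8.
Subsquare (5′×2.5′, letters a–x): lon ⌊0.7252/0.0833333⌋ = 8 → i; lat ⌊0.0475/0.0416667⌋ = 1 → b.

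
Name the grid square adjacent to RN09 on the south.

RN08

Latitude square 9; −1 → 8.
The longitude characters are unchanged.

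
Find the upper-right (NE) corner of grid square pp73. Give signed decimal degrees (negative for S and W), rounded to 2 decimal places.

64.00, 136.00

Field P=15, P=15: +15·20° lon, +15·10° lat → SW at lon 120°, lat 60°.
Square 7, 3: +7·2° lon, +3·1° lat → SW at lon 134°, lat 63°.
Cell spans 2° lon × 1° lat. NE corner is SW corner plus one full cell.
latitude 64.00, longitude 136.00.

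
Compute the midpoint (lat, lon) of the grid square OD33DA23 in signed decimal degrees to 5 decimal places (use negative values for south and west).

Field O=14, D=3: +14·20° lon, +3·10° lat → SW at lon 100°, lat -60°.
Square 3, 3: +3·2° lon, +3·1° lat → SW at lon 106°, lat -57°.
Subsquare d=3, a=0: +3·0.0833333° lon, +0·0.0416667° lat → SW at lon 106.25°, lat -57°.
Extended square 2, 3: +2·0.00833333° lon, +3·0.00416667° lat → SW at lon 106.267°, lat -56.9875°.
Cell spans 0.00833333° lon × 0.00416667° lat. Centre is SW corner plus half of each.
latitude -56.98542, longitude 106.27083.

-56.98542, 106.27083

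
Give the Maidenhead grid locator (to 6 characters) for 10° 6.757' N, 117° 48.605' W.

DK10cc

Add 180° to longitude and 90° to latitude: 62.1899, 100.1126.
Field: lon ⌊62.1899/20⌋ = 3 → D; lat ⌊100.1126/10⌋ = 10 → K.
Square: lon ⌊2.1899/2⌋ = 1; lat ⌊0.1126/1⌋ = 0.
Subsquare: lon ⌊0.1899/0.0833333⌋ = 2 → c; lat ⌊0.1126/0.0416667⌋ = 2 → c.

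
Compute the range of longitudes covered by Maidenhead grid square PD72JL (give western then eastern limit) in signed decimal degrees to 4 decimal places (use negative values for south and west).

134.7500, 134.8333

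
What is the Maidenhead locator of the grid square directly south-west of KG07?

JG96

Longitude square 0; −1 → -1, wraps to 9, carry into field.
Longitude field K = 10; −1 → 9 = J.
Latitude square 7; −1 → 6.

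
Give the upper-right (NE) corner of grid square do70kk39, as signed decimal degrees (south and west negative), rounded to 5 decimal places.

50.45833, -105.13333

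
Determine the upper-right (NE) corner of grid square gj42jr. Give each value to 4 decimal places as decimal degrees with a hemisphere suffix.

2.7500° N, 51.1667° W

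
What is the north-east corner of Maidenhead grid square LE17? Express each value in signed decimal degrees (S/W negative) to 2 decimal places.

Field L=11, E=4: +11·20° lon, +4·10° lat → SW at lon 40°, lat -50°.
Square 1, 7: +1·2° lon, +7·1° lat → SW at lon 42°, lat -43°.
Cell spans 2° lon × 1° lat. NE corner is SW corner plus one full cell.
latitude -42.00, longitude 44.00.

-42.00, 44.00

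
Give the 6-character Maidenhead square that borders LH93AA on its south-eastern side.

Longitude subsquare a = 0; +1 → 1 = b.
Latitude subsquare a = 0; −1 → -1, wraps to 23 = x, carry into square.
Latitude square 3; −1 → 2.

LH92bx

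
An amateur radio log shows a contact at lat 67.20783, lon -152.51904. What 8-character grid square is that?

Offset from 180°W / 90°S: lon 27.48096°, lat 157.20783°.
Field: lon ⌊27.48096/20⌋ = 1 → B; lat ⌊157.20783/10⌋ = 15 → P.
Square: lon ⌊7.48096/2⌋ = 3; lat ⌊7.20783/1⌋ = 7.
Subsquare: lon ⌊1.48096/0.0833333⌋ = 17 → r; lat ⌊0.20783/0.0416667⌋ = 4 → e.
Extended square: lon ⌊0.06429/0.00833333⌋ = 7; lat ⌊0.04116/0.00416667⌋ = 9.

BP37re79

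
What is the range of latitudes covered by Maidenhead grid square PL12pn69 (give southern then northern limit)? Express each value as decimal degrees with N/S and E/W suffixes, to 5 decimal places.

22.57917° N, 22.58333° N

Field P=15, L=11: +15·20° lon, +11·10° lat → SW at lon 120°, lat 20°.
Square 1, 2: +1·2° lon, +2·1° lat → SW at lon 122°, lat 22°.
Subsquare p=15, n=13: +15·0.0833333° lon, +13·0.0416667° lat → SW at lon 123.25°, lat 22.5417°.
Extended square 6, 9: +6·0.00833333° lon, +9·0.00416667° lat → SW at lon 123.3°, lat 22.5792°.
Cell spans 0.00833333° lon × 0.00416667° lat.
south 22.57917° N, north 22.58333° N.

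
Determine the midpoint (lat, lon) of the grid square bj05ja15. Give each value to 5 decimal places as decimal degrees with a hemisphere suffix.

5.02292° N, 159.23750° W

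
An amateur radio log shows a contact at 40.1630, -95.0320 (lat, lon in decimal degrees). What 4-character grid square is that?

EN20

Offset from 180°W / 90°S: lon 84.97°, lat 130.16°.
Field: 84.97/20 → 4 → E, 130.16/10 → 13 → N; chars EN.
Square: 4.97/2 → 2, 0.16/1 → 0; chars 20.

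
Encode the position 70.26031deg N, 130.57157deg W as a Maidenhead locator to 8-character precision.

CQ40rg12

Shift to the Maidenhead origin (180°W, 90°S): lon 49.42843, lat 160.26031.
Field: 49.42843/20 → 2 → C, 160.26031/10 → 16 → Q; chars CQ.
Square: 9.42843/2 → 4, 0.26031/1 → 0; chars 40.
Subsquare: 1.42843/0.0833333 → 17 → r, 0.26031/0.0416667 → 6 → g; chars rg.
Extended square: 0.01176/0.00833333 → 1, 0.01031/0.00416667 → 2; chars 12.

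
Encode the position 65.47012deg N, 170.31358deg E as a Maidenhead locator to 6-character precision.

RP55dl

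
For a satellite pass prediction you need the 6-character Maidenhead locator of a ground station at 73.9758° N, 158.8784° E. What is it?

QQ93kx

Offset from 180°W / 90°S: lon 338.8784°, lat 163.9758°.
Field: 338.8784/20 → 16 → Q, 163.9758/10 → 16 → Q; chars QQ.
Square: 18.8784/2 → 9, 3.9758/1 → 3; chars 93.
Subsquare: 0.8784/0.0833333 → 10 → k, 0.9758/0.0416667 → 23 → x; chars kx.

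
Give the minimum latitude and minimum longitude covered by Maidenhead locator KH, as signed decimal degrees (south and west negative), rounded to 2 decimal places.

-20.00, 20.00

Field K=10, H=7: +10·20° lon, +7·10° lat → SW at lon 20°, lat -20°.
latitude -20.00, longitude 20.00.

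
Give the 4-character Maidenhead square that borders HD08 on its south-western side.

Longitude square 0; −1 → -1, wraps to 9, carry into field.
Longitude field H = 7; −1 → 6 = G.
Latitude square 8; −1 → 7.

GD97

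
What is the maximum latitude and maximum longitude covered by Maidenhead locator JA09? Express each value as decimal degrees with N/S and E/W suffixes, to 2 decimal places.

80.00° S, 2.00° E

Field J=9, A=0: +9·20° lon, +0·10° lat → SW at lon 0°, lat -90°.
Square 0, 9: +0·2° lon, +9·1° lat → SW at lon 0°, lat -81°.
Cell spans 2° lon × 1° lat. NE corner is SW corner plus one full cell.
latitude 80.00° S, longitude 2.00° E.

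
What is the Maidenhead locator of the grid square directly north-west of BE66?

Longitude square 6; −1 → 5.
Latitude square 6; +1 → 7.

BE57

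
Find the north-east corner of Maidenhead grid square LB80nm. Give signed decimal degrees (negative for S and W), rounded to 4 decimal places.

Field L=11, B=1: +11·20° lon, +1·10° lat → SW at lon 40°, lat -80°.
Square 8, 0: +8·2° lon, +0·1° lat → SW at lon 56°, lat -80°.
Subsquare n=13, m=12: +13·0.0833333° lon, +12·0.0416667° lat → SW at lon 57.0833°, lat -79.5°.
Cell spans 0.0833333° lon × 0.0416667° lat. NE corner is SW corner plus one full cell.
latitude -79.4583, longitude 57.1667.

-79.4583, 57.1667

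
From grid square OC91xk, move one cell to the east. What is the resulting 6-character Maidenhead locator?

PC01ak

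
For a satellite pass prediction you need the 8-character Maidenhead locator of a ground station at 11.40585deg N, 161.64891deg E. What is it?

Shift to the Maidenhead origin (180°W, 90°S): lon 341.64891, lat 101.40585.
Field: 341.64891/20 → 17 → R, 101.40585/10 → 10 → K; chars RK.
Square: 1.64891/2 → 0, 1.40585/1 → 1; chars 01.
Subsquare: 1.64891/0.0833333 → 19 → t, 0.40585/0.0416667 → 9 → j; chars tj.
Extended square: 0.06558/0.00833333 → 7, 0.03085/0.00416667 → 7; chars 77.

RK01tj77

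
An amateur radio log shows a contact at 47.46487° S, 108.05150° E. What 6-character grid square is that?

OE42am

Offset from 180°W / 90°S: lon 288.0515°, lat 42.5351°.
Field: 288.0515/20 → 14 → O, 42.5351/10 → 4 → E; chars OE.
Square: 8.0515/2 → 4, 2.5351/1 → 2; chars 42.
Subsquare: 0.0515/0.0833333 → 0 → a, 0.5351/0.0416667 → 12 → m; chars am.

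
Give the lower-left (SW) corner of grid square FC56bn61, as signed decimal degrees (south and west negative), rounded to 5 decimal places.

Field F=5, C=2: +5·20° lon, +2·10° lat → SW at lon -80°, lat -70°.
Square 5, 6: +5·2° lon, +6·1° lat → SW at lon -70°, lat -64°.
Subsquare b=1, n=13: +1·0.0833333° lon, +13·0.0416667° lat → SW at lon -69.9167°, lat -63.4583°.
Extended square 6, 1: +6·0.00833333° lon, +1·0.00416667° lat → SW at lon -69.8667°, lat -63.4542°.
latitude -63.45417, longitude -69.86667.

-63.45417, -69.86667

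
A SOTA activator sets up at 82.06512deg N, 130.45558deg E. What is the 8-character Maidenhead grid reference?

PR52fb45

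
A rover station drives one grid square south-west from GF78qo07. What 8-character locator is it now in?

GF78po96

Longitude extended square 0; −1 → -1, wraps to 9, carry into subsquare.
Longitude subsquare q = 16; −1 → 15 = p.
Latitude extended square 7; −1 → 6.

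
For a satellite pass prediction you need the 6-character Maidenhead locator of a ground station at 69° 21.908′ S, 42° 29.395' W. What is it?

GC80sp

Offset from 180°W / 90°S: lon 137.5101°, lat 20.6349°.
Field: 137.5101/20 → 6 → G, 20.6349/10 → 2 → C; chars GC.
Square: 17.5101/2 → 8, 0.6349/1 → 0; chars 80.
Subsquare: 1.5101/0.0833333 → 18 → s, 0.6349/0.0416667 → 15 → p; chars sp.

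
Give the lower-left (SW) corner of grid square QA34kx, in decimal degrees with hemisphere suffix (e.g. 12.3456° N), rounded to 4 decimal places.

Field Q=16, A=0: +16·20° lon, +0·10° lat → SW at lon 140°, lat -90°.
Square 3, 4: +3·2° lon, +4·1° lat → SW at lon 146°, lat -86°.
Subsquare k=10, x=23: +10·0.0833333° lon, +23·0.0416667° lat → SW at lon 146.833°, lat -85.0417°.
latitude 85.0417° S, longitude 146.8333° E.

85.0417° S, 146.8333° E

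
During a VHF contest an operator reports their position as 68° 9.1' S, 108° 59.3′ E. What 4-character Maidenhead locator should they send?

Shift to the Maidenhead origin (180°W, 90°S): lon 288.99, lat 21.85.
Field: lon ⌊288.99/20⌋ = 14 → O; lat ⌊21.85/10⌋ = 2 → C.
Square: lon ⌊8.99/2⌋ = 4; lat ⌊1.85/1⌋ = 1.

OC41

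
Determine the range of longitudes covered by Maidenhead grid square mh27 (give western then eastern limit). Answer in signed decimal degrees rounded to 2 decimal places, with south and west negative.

64.00, 66.00

Field M=12, H=7: +12·20° lon, +7·10° lat → SW at lon 60°, lat -20°.
Square 2, 7: +2·2° lon, +7·1° lat → SW at lon 64°, lat -13°.
Cell spans 2° lon × 1° lat.
west 64.00, east 66.00.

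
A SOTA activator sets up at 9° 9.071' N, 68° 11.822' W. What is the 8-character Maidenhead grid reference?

FJ59vd66

Shift to the Maidenhead origin (180°W, 90°S): lon 111.80297, lat 99.15118.
Field: 111.80297/20 → 5 → F, 99.15118/10 → 9 → J; chars FJ.
Square: 11.80297/2 → 5, 9.15118/1 → 9; chars 59.
Subsquare: 1.80297/0.0833333 → 21 → v, 0.15118/0.0416667 → 3 → d; chars vd.
Extended square: 0.05297/0.00833333 → 6, 0.02618/0.00416667 → 6; chars 66.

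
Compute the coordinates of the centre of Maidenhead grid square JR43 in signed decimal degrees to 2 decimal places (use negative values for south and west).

83.50, 9.00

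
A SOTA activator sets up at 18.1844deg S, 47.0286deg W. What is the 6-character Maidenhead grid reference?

Offset from 180°W / 90°S: lon 132.9714°, lat 71.8156°.
Field: lon ⌊132.9714/20⌋ = 6 → G; lat ⌊71.8156/10⌋ = 7 → H.
Square: lon ⌊12.9714/2⌋ = 6; lat ⌊1.8156/1⌋ = 1.
Subsquare: lon ⌊0.9714/0.0833333⌋ = 11 → l; lat ⌊0.8156/0.0416667⌋ = 19 → t.

GH61lt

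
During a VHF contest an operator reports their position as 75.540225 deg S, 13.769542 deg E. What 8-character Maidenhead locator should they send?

JB64vl20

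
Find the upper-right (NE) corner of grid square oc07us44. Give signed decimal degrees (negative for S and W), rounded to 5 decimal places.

-62.22917, 101.70833

Field O=14, C=2: +14·20° lon, +2·10° lat → SW at lon 100°, lat -70°.
Square 0, 7: +0·2° lon, +7·1° lat → SW at lon 100°, lat -63°.
Subsquare u=20, s=18: +20·0.0833333° lon, +18·0.0416667° lat → SW at lon 101.667°, lat -62.25°.
Extended square 4, 4: +4·0.00833333° lon, +4·0.00416667° lat → SW at lon 101.7°, lat -62.2333°.
Cell spans 0.00833333° lon × 0.00416667° lat. NE corner is SW corner plus one full cell.
latitude -62.22917, longitude 101.70833.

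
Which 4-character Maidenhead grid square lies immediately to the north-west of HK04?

GK95

Longitude square 0; −1 → -1, wraps to 9, carry into field.
Longitude field H = 7; −1 → 6 = G.
Latitude square 4; +1 → 5.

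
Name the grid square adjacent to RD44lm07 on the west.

Longitude extended square 0; −1 → -1, wraps to 9, carry into subsquare.
Longitude subsquare l = 11; −1 → 10 = k.
The latitude characters are unchanged.

RD44km97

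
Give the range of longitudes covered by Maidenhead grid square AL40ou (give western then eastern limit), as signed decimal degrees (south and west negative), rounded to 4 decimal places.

-170.8333, -170.7500

Field A=0, L=11: +0·20° lon, +11·10° lat → SW at lon -180°, lat 20°.
Square 4, 0: +4·2° lon, +0·1° lat → SW at lon -172°, lat 20°.
Subsquare o=14, u=20: +14·0.0833333° lon, +20·0.0416667° lat → SW at lon -170.833°, lat 20.8333°.
Cell spans 0.0833333° lon × 0.0416667° lat.
west -170.8333, east -170.7500.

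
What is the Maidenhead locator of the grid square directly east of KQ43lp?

KQ43mp

Longitude subsquare l = 11; +1 → 12 = m.
The latitude characters are unchanged.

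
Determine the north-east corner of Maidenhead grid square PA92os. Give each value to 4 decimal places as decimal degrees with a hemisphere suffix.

87.2083° S, 139.2500° E

Field P=15, A=0: +15·20° lon, +0·10° lat → SW at lon 120°, lat -90°.
Square 9, 2: +9·2° lon, +2·1° lat → SW at lon 138°, lat -88°.
Subsquare o=14, s=18: +14·0.0833333° lon, +18·0.0416667° lat → SW at lon 139.167°, lat -87.25°.
Cell spans 0.0833333° lon × 0.0416667° lat. NE corner is SW corner plus one full cell.
latitude 87.2083° S, longitude 139.2500° E.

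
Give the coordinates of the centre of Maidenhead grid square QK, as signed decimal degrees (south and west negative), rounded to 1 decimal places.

Field Q=16, K=10: +16·20° lon, +10·10° lat → SW at lon 140°, lat 10°.
Cell spans 20° lon × 10° lat. Centre is SW corner plus half of each.
latitude 15.0, longitude 150.0.

15.0, 150.0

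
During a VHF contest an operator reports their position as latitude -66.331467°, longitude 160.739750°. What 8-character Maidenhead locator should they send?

RC03iq80

Shift to the Maidenhead origin (180°W, 90°S): lon 340.73975, lat 23.66853.
Field: 340.73975/20 → 17 → R, 23.66853/10 → 2 → C; chars RC.
Square: 0.73975/2 → 0, 3.66853/1 → 3; chars 03.
Subsquare: 0.73975/0.0833333 → 8 → i, 0.66853/0.0416667 → 16 → q; chars iq.
Extended square: 0.07308/0.00833333 → 8, 0.00187/0.00416667 → 0; chars 80.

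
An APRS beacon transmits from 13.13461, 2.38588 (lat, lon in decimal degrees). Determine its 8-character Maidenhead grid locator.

JK13ed62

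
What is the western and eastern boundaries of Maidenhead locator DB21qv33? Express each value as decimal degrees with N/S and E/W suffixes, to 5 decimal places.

114.64167° W, 114.63333° W

Field D=3, B=1: +3·20° lon, +1·10° lat → SW at lon -120°, lat -80°.
Square 2, 1: +2·2° lon, +1·1° lat → SW at lon -116°, lat -79°.
Subsquare q=16, v=21: +16·0.0833333° lon, +21·0.0416667° lat → SW at lon -114.667°, lat -78.125°.
Extended square 3, 3: +3·0.00833333° lon, +3·0.00416667° lat → SW at lon -114.642°, lat -78.1125°.
Cell spans 0.00833333° lon × 0.00416667° lat.
west 114.64167° W, east 114.63333° W.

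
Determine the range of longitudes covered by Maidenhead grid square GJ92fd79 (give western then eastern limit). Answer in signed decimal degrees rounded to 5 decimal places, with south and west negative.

-41.52500, -41.51667

Field G=6, J=9: +6·20° lon, +9·10° lat → SW at lon -60°, lat 0°.
Square 9, 2: +9·2° lon, +2·1° lat → SW at lon -42°, lat 2°.
Subsquare f=5, d=3: +5·0.0833333° lon, +3·0.0416667° lat → SW at lon -41.5833°, lat 2.125°.
Extended square 7, 9: +7·0.00833333° lon, +9·0.00416667° lat → SW at lon -41.525°, lat 2.1625°.
Cell spans 0.00833333° lon × 0.00416667° lat.
west -41.52500, east -41.51667.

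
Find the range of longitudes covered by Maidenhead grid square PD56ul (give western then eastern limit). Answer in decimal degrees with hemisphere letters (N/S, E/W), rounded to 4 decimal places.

131.6667° E, 131.7500° E

Field P=15, D=3: +15·20° lon, +3·10° lat → SW at lon 120°, lat -60°.
Square 5, 6: +5·2° lon, +6·1° lat → SW at lon 130°, lat -54°.
Subsquare u=20, l=11: +20·0.0833333° lon, +11·0.0416667° lat → SW at lon 131.667°, lat -53.5417°.
Cell spans 0.0833333° lon × 0.0416667° lat.
west 131.6667° E, east 131.7500° E.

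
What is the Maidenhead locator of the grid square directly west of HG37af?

Longitude subsquare a = 0; −1 → -1, wraps to 23 = x, carry into square.
Longitude square 3; −1 → 2.
The latitude characters are unchanged.

HG27xf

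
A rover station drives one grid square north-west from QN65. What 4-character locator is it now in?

QN56

Longitude square 6; −1 → 5.
Latitude square 5; +1 → 6.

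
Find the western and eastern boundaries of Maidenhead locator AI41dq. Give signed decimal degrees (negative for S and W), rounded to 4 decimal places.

-171.7500, -171.6667

Field A=0, I=8: +0·20° lon, +8·10° lat → SW at lon -180°, lat -10°.
Square 4, 1: +4·2° lon, +1·1° lat → SW at lon -172°, lat -9°.
Subsquare d=3, q=16: +3·0.0833333° lon, +16·0.0416667° lat → SW at lon -171.75°, lat -8.33333°.
Cell spans 0.0833333° lon × 0.0416667° lat.
west -171.7500, east -171.6667.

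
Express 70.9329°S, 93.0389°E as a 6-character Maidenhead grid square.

Offset from 180°W / 90°S: lon 273.0389°, lat 19.0671°.
Field: lon ⌊273.0389/20⌋ = 13 → N; lat ⌊19.0671/10⌋ = 1 → B.
Square: lon ⌊13.0389/2⌋ = 6; lat ⌊9.0671/1⌋ = 9.
Subsquare: lon ⌊1.0389/0.0833333⌋ = 12 → m; lat ⌊0.0671/0.0416667⌋ = 1 → b.

NB69mb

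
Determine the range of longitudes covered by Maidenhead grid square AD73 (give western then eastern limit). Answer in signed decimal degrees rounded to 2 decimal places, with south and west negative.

-166.00, -164.00

Field A=0, D=3: +0·20° lon, +3·10° lat → SW at lon -180°, lat -60°.
Square 7, 3: +7·2° lon, +3·1° lat → SW at lon -166°, lat -57°.
Cell spans 2° lon × 1° lat.
west -166.00, east -164.00.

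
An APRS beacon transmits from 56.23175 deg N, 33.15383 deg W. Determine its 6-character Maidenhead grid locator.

HO36kf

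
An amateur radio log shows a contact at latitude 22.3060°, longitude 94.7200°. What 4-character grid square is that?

Offset from 180°W / 90°S: lon 274.72°, lat 112.31°.
Field: lon ⌊274.72/20⌋ = 13 → N; lat ⌊112.31/10⌋ = 11 → L.
Square: lon ⌊14.72/2⌋ = 7; lat ⌊2.31/1⌋ = 2.

NL72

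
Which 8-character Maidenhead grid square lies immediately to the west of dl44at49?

Longitude extended square 4; −1 → 3.
The latitude characters are unchanged.

DL44at39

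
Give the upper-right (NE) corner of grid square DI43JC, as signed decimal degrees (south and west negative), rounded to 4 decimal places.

Field D=3, I=8: +3·20° lon, +8·10° lat → SW at lon -120°, lat -10°.
Square 4, 3: +4·2° lon, +3·1° lat → SW at lon -112°, lat -7°.
Subsquare j=9, c=2: +9·0.0833333° lon, +2·0.0416667° lat → SW at lon -111.25°, lat -6.91667°.
Cell spans 0.0833333° lon × 0.0416667° lat. NE corner is SW corner plus one full cell.
latitude -6.8750, longitude -111.1667.

-6.8750, -111.1667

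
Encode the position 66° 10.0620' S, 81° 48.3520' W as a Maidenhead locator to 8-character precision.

EC93ct39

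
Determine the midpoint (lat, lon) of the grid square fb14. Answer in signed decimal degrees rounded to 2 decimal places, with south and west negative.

Field F=5, B=1: +5·20° lon, +1·10° lat → SW at lon -80°, lat -80°.
Square 1, 4: +1·2° lon, +4·1° lat → SW at lon -78°, lat -76°.
Cell spans 2° lon × 1° lat. Centre is SW corner plus half of each.
latitude -75.50, longitude -77.00.

-75.50, -77.00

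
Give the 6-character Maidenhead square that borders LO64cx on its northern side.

LO65ca

Latitude subsquare x = 23; +1 → 24, wraps to 0 = a, carry into square.
Latitude square 4; +1 → 5.
The longitude characters are unchanged.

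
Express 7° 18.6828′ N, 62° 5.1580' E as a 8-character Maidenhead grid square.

MJ17bh04

Add 180° to longitude and 90° to latitude: 242.08597, 97.31138.
Field: lon ⌊242.08597/20⌋ = 12 → M; lat ⌊97.31138/10⌋ = 9 → J.
Square: lon ⌊2.08597/2⌋ = 1; lat ⌊7.31138/1⌋ = 7.
Subsquare: lon ⌊0.08597/0.0833333⌋ = 1 → b; lat ⌊0.31138/0.0416667⌋ = 7 → h.
Extended square: lon ⌊0.00263/0.00833333⌋ = 0; lat ⌊0.01971/0.00416667⌋ = 4.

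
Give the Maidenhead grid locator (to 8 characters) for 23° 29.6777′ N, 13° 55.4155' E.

JL63xl08

Shift to the Maidenhead origin (180°W, 90°S): lon 193.92359, lat 113.49463.
Field: 193.92359/20 → 9 → J, 113.49463/10 → 11 → L; chars JL.
Square: 13.92359/2 → 6, 3.49463/1 → 3; chars 63.
Subsquare: 1.92359/0.0833333 → 23 → x, 0.49463/0.0416667 → 11 → l; chars xl.
Extended square: 0.00692/0.00833333 → 0, 0.03630/0.00416667 → 8; chars 08.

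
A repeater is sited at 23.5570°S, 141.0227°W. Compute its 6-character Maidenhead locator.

Offset from 180°W / 90°S: lon 38.9773°, lat 66.4430°.
Field: lon ⌊38.9773/20⌋ = 1 → B; lat ⌊66.4430/10⌋ = 6 → G.
Square: lon ⌊18.9773/2⌋ = 9; lat ⌊6.4430/1⌋ = 6.
Subsquare: lon ⌊0.9773/0.0833333⌋ = 11 → l; lat ⌊0.4430/0.0416667⌋ = 10 → k.

BG96lk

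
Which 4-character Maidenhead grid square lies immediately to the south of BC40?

BB49

Latitude square 0; −1 → -1, wraps to 9, carry into field.
Latitude field C = 2; −1 → 1 = B.
The longitude characters are unchanged.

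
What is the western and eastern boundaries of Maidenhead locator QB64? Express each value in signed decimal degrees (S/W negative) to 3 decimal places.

Field Q=16, B=1: +16·20° lon, +1·10° lat → SW at lon 140°, lat -80°.
Square 6, 4: +6·2° lon, +4·1° lat → SW at lon 152°, lat -76°.
Cell spans 2° lon × 1° lat.
west 152.000, east 154.000.

152.000, 154.000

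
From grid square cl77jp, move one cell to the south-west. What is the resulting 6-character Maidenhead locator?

Longitude subsquare j = 9; −1 → 8 = i.
Latitude subsquare p = 15; −1 → 14 = o.

CL77io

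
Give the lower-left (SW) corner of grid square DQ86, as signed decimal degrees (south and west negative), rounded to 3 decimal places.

Field D=3, Q=16: +3·20° lon, +16·10° lat → SW at lon -120°, lat 70°.
Square 8, 6: +8·2° lon, +6·1° lat → SW at lon -104°, lat 76°.
latitude 76.000, longitude -104.000.

76.000, -104.000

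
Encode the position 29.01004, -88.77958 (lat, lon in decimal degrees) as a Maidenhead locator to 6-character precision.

EL59oa

Offset from 180°W / 90°S: lon 91.2204°, lat 119.0100°.
Field (20°×10°, letters A–R): 91.2204/20 → 4 → E, 119.0100/10 → 11 → L; chars EL.
Square (2°×1°, digits 0–9): 11.2204/2 → 5, 9.0100/1 → 9; chars 59.
Subsquare (5′×2.5′, letters a–x): 1.2204/0.0833333 → 14 → o, 0.0100/0.0416667 → 0 → a; chars oa.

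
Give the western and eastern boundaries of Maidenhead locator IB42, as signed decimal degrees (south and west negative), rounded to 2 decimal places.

Field I=8, B=1: +8·20° lon, +1·10° lat → SW at lon -20°, lat -80°.
Square 4, 2: +4·2° lon, +2·1° lat → SW at lon -12°, lat -78°.
Cell spans 2° lon × 1° lat.
west -12.00, east -10.00.

-12.00, -10.00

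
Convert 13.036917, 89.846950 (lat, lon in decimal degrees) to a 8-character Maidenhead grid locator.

Shift to the Maidenhead origin (180°W, 90°S): lon 269.84695, lat 103.03692.
Field (20°×10°, letters A–R): lon ⌊269.84695/20⌋ = 13 → N; lat ⌊103.03692/10⌋ = 10 → K.
Square (2°×1°, digits 0–9): lon ⌊9.84695/2⌋ = 4; lat ⌊3.03692/1⌋ = 3.
Subsquare (5′×2.5′, letters a–x): lon ⌊1.84695/0.0833333⌋ = 22 → w; lat ⌊0.03692/0.0416667⌋ = 0 → a.
Extended square (30″×15″, digits 0–9): lon ⌊0.01362/0.00833333⌋ = 1; lat ⌊0.03692/0.00416667⌋ = 8.

NK43wa18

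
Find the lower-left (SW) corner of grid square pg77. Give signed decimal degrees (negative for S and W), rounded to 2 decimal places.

-23.00, 134.00

Field P=15, G=6: +15·20° lon, +6·10° lat → SW at lon 120°, lat -30°.
Square 7, 7: +7·2° lon, +7·1° lat → SW at lon 134°, lat -23°.
latitude -23.00, longitude 134.00.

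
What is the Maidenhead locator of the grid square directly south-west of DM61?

Longitude square 6; −1 → 5.
Latitude square 1; −1 → 0.

DM50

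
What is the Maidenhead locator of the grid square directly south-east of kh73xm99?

KH83am08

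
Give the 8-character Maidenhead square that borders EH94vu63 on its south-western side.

Longitude extended square 6; −1 → 5.
Latitude extended square 3; −1 → 2.

EH94vu52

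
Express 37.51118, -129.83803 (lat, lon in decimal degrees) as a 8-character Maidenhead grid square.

CM57bm92

Offset from 180°W / 90°S: lon 50.16197°, lat 127.51118°.
Field: lon ⌊50.16197/20⌋ = 2 → C; lat ⌊127.51118/10⌋ = 12 → M.
Square: lon ⌊10.16197/2⌋ = 5; lat ⌊7.51118/1⌋ = 7.
Subsquare: lon ⌊0.16197/0.0833333⌋ = 1 → b; lat ⌊0.51118/0.0416667⌋ = 12 → m.
Extended square: lon ⌊0.07864/0.00833333⌋ = 9; lat ⌊0.01118/0.00416667⌋ = 2.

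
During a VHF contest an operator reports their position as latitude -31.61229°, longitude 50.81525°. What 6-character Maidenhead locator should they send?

Offset from 180°W / 90°S: lon 230.8152°, lat 58.3877°.
Field: lon ⌊230.8152/20⌋ = 11 → L; lat ⌊58.3877/10⌋ = 5 → F.
Square: lon ⌊10.8152/2⌋ = 5; lat ⌊8.3877/1⌋ = 8.
Subsquare: lon ⌊0.8152/0.0833333⌋ = 9 → j; lat ⌊0.3877/0.0416667⌋ = 9 → j.

LF58jj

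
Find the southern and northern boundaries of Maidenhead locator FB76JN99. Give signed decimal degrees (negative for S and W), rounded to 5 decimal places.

Field F=5, B=1: +5·20° lon, +1·10° lat → SW at lon -80°, lat -80°.
Square 7, 6: +7·2° lon, +6·1° lat → SW at lon -66°, lat -74°.
Subsquare j=9, n=13: +9·0.0833333° lon, +13·0.0416667° lat → SW at lon -65.25°, lat -73.4583°.
Extended square 9, 9: +9·0.00833333° lon, +9·0.00416667° lat → SW at lon -65.175°, lat -73.4208°.
Cell spans 0.00833333° lon × 0.00416667° lat.
south -73.42083, north -73.41667.

-73.42083, -73.41667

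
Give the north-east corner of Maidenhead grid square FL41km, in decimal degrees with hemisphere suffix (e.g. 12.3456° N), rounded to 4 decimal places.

Field F=5, L=11: +5·20° lon, +11·10° lat → SW at lon -80°, lat 20°.
Square 4, 1: +4·2° lon, +1·1° lat → SW at lon -72°, lat 21°.
Subsquare k=10, m=12: +10·0.0833333° lon, +12·0.0416667° lat → SW at lon -71.1667°, lat 21.5°.
Cell spans 0.0833333° lon × 0.0416667° lat. NE corner is SW corner plus one full cell.
latitude 21.5417° N, longitude 71.0833° W.

21.5417° N, 71.0833° W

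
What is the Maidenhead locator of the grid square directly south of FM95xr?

FM95xq

Latitude subsquare r = 17; −1 → 16 = q.
The longitude characters are unchanged.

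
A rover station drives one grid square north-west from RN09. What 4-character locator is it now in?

Longitude square 0; −1 → -1, wraps to 9, carry into field.
Longitude field R = 17; −1 → 16 = Q.
Latitude square 9; +1 → 10, wraps to 0, carry into field.
Latitude field N = 13; +1 → 14 = O.

QO90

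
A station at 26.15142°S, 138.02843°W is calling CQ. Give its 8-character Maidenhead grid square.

Offset from 180°W / 90°S: lon 41.97157°, lat 63.84858°.
Field: 41.97157/20 → 2 → C, 63.84858/10 → 6 → G; chars CG.
Square: 1.97157/2 → 0, 3.84858/1 → 3; chars 03.
Subsquare: 1.97157/0.0833333 → 23 → x, 0.84858/0.0416667 → 20 → u; chars xu.
Extended square: 0.05490/0.00833333 → 6, 0.01525/0.00416667 → 3; chars 63.

CG03xu63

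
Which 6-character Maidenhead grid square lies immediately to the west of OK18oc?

OK18nc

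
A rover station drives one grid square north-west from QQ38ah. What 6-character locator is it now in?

Longitude subsquare a = 0; −1 → -1, wraps to 23 = x, carry into square.
Longitude square 3; −1 → 2.
Latitude subsquare h = 7; +1 → 8 = i.

QQ28xi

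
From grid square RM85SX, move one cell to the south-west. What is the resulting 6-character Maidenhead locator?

Longitude subsquare s = 18; −1 → 17 = r.
Latitude subsquare x = 23; −1 → 22 = w.

RM85rw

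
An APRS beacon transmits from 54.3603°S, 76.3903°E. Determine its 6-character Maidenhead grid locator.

Shift to the Maidenhead origin (180°W, 90°S): lon 256.3903, lat 35.6397.
Field: 256.3903/20 → 12 → M, 35.6397/10 → 3 → D; chars MD.
Square: 16.3903/2 → 8, 5.6397/1 → 5; chars 85.
Subsquare: 0.3903/0.0833333 → 4 → e, 0.6397/0.0416667 → 15 → p; chars ep.

MD85ep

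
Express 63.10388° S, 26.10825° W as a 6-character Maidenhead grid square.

Offset from 180°W / 90°S: lon 153.8918°, lat 26.8961°.
Field: lon ⌊153.8918/20⌋ = 7 → H; lat ⌊26.8961/10⌋ = 2 → C.
Square: lon ⌊13.8918/2⌋ = 6; lat ⌊6.8961/1⌋ = 6.
Subsquare: lon ⌊1.8918/0.0833333⌋ = 22 → w; lat ⌊0.8961/0.0416667⌋ = 21 → v.

HC66wv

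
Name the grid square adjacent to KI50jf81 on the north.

KI50jf82

Latitude extended square 1; +1 → 2.
The longitude characters are unchanged.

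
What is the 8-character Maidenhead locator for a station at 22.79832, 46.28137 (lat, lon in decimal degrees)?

Shift to the Maidenhead origin (180°W, 90°S): lon 226.28137, lat 112.79832.
Field: 226.28137/20 → 11 → L, 112.79832/10 → 11 → L; chars LL.
Square: 6.28137/2 → 3, 2.79832/1 → 2; chars 32.
Subsquare: 0.28137/0.0833333 → 3 → d, 0.79832/0.0416667 → 19 → t; chars dt.
Extended square: 0.03137/0.00833333 → 3, 0.00665/0.00416667 → 1; chars 31.

LL32dt31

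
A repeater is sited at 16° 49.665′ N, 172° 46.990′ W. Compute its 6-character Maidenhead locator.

AK36ot

Add 180° to longitude and 90° to latitude: 7.2168, 106.8278.
Field: lon ⌊7.2168/20⌋ = 0 → A; lat ⌊106.8278/10⌋ = 10 → K.
Square: lon ⌊7.2168/2⌋ = 3; lat ⌊6.8278/1⌋ = 6.
Subsquare: lon ⌊1.2168/0.0833333⌋ = 14 → o; lat ⌊0.8278/0.0416667⌋ = 19 → t.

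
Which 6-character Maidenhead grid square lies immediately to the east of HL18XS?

HL28as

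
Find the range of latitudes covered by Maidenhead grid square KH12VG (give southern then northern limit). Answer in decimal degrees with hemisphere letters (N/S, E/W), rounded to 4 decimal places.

Field K=10, H=7: +10·20° lon, +7·10° lat → SW at lon 20°, lat -20°.
Square 1, 2: +1·2° lon, +2·1° lat → SW at lon 22°, lat -18°.
Subsquare v=21, g=6: +21·0.0833333° lon, +6·0.0416667° lat → SW at lon 23.75°, lat -17.75°.
Cell spans 0.0833333° lon × 0.0416667° lat.
south 17.7500° S, north 17.7083° S.

17.7500° S, 17.7083° S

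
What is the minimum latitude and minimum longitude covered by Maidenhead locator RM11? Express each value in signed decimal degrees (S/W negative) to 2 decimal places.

Field R=17, M=12: +17·20° lon, +12·10° lat → SW at lon 160°, lat 30°.
Square 1, 1: +1·2° lon, +1·1° lat → SW at lon 162°, lat 31°.
latitude 31.00, longitude 162.00.

31.00, 162.00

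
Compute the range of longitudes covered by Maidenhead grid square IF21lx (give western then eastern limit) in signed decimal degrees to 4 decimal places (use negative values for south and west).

Field I=8, F=5: +8·20° lon, +5·10° lat → SW at lon -20°, lat -40°.
Square 2, 1: +2·2° lon, +1·1° lat → SW at lon -16°, lat -39°.
Subsquare l=11, x=23: +11·0.0833333° lon, +23·0.0416667° lat → SW at lon -15.0833°, lat -38.0417°.
Cell spans 0.0833333° lon × 0.0416667° lat.
west -15.0833, east -15.0000.

-15.0833, -15.0000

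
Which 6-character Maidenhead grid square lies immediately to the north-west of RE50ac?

RE40xd

Longitude subsquare a = 0; −1 → -1, wraps to 23 = x, carry into square.
Longitude square 5; −1 → 4.
Latitude subsquare c = 2; +1 → 3 = d.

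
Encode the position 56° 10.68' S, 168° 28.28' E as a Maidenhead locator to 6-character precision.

Offset from 180°W / 90°S: lon 348.4713°, lat 33.8220°.
Field (20°×10°, letters A–R): 348.4713/20 → 17 → R, 33.8220/10 → 3 → D; chars RD.
Square (2°×1°, digits 0–9): 8.4713/2 → 4, 3.8220/1 → 3; chars 43.
Subsquare (5′×2.5′, letters a–x): 0.4713/0.0833333 → 5 → f, 0.8220/0.0416667 → 19 → t; chars ft.

RD43ft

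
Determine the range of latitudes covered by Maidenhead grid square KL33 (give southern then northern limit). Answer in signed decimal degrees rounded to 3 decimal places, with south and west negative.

23.000, 24.000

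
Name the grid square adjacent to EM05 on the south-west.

DM94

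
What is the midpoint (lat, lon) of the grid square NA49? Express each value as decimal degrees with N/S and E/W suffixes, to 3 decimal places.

80.500° S, 89.000° E

Field N=13, A=0: +13·20° lon, +0·10° lat → SW at lon 80°, lat -90°.
Square 4, 9: +4·2° lon, +9·1° lat → SW at lon 88°, lat -81°.
Cell spans 2° lon × 1° lat. Centre is SW corner plus half of each.
latitude 80.500° S, longitude 89.000° E.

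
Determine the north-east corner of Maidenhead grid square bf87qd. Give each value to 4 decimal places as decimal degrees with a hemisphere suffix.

Field B=1, F=5: +1·20° lon, +5·10° lat → SW at lon -160°, lat -40°.
Square 8, 7: +8·2° lon, +7·1° lat → SW at lon -144°, lat -33°.
Subsquare q=16, d=3: +16·0.0833333° lon, +3·0.0416667° lat → SW at lon -142.667°, lat -32.875°.
Cell spans 0.0833333° lon × 0.0416667° lat. NE corner is SW corner plus one full cell.
latitude 32.8333° S, longitude 142.5833° W.

32.8333° S, 142.5833° W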